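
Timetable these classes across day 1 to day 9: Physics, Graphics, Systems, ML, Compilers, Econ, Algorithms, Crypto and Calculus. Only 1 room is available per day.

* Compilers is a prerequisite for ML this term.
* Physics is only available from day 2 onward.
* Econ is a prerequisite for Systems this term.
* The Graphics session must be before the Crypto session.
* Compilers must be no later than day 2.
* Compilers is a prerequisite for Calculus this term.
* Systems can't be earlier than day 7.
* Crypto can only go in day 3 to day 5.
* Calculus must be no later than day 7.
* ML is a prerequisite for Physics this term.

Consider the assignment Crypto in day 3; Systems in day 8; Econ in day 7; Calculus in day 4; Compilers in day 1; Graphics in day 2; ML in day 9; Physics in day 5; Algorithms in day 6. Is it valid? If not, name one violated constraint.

No — it violates: ML is a prerequisite for Physics this term

ML is a prerequisite for Physics this term — violated.
Systems can't be earlier than day 7 — holds.
Calculus must be no later than day 7 — holds.
Compilers is a prerequisite for ML this term — holds.
Compilers must be no later than day 2 — holds.
The Graphics session must be before the Crypto session — holds.
Only 1 room is available per day — holds.
Econ is a prerequisite for Systems this term — holds.
Compilers is a prerequisite for Calculus this term — holds.
Physics is only available from day 2 onward — holds.
Crypto can only go in day 3 to day 5 — holds.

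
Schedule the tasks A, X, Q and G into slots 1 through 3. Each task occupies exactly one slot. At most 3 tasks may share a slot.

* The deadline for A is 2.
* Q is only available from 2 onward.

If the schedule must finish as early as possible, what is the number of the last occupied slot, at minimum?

2

With at most 3 per slot and 4 tasks, at least 2 slots are needed.
Q can't be placed before 2, so the schedule must run through at least slot 2.
2 works (last occupied slot: 2): for example G in 1; A in 1; X in 1; Q in 2.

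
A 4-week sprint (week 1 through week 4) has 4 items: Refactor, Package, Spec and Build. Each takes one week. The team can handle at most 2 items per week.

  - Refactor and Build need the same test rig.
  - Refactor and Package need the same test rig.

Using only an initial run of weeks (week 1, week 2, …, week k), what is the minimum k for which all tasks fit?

2

With at most 2 per week and 4 tasks, at least 2 weeks are needed.
2 works (last occupied week: week 2): for example Build -> week 2; Spec -> week 1; Refactor -> week 1; Package -> week 2.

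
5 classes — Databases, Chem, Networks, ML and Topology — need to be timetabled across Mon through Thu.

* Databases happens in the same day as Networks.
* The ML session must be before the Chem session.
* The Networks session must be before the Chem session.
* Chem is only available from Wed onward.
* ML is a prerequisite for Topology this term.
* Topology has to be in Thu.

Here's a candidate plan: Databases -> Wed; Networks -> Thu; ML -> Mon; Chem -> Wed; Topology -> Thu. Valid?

No — it violates: The Networks session must be before the Chem session

ML is a prerequisite for Topology this term — holds.
Topology has to be in Thu — holds.
The ML session must be before the Chem session — holds.
Chem is only available from Wed onward — holds.
The Networks session must be before the Chem session — violated.
Databases happens in the same day as Networks — violated.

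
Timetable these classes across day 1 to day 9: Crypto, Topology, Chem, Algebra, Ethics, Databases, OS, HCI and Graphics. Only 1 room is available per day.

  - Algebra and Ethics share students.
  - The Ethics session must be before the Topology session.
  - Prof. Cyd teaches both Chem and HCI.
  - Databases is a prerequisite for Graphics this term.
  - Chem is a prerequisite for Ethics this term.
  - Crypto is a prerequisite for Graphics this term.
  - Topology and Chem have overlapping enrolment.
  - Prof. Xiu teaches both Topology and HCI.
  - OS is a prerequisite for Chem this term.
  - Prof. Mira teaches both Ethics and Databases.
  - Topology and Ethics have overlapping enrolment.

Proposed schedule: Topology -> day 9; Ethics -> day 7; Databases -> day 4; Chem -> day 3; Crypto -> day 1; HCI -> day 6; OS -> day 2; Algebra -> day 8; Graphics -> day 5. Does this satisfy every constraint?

Yes, all constraints hold

Topology and Chem have overlapping enrolment — holds.
OS is a prerequisite for Chem this term — holds.
The Ethics session must be before the Topology session — holds.
Algebra and Ethics share students — holds.
Topology and Ethics have overlapping enrolment — holds.
Prof. Xiu teaches both Topology and HCI — holds.
Prof. Cyd teaches both Chem and HCI — holds.
Crypto is a prerequisite for Graphics this term — holds.
Prof. Mira teaches both Ethics and Databases — holds.
Only 1 room is available per day — holds.
Chem is a prerequisite for Ethics this term — holds.
Databases is a prerequisite for Graphics this term — holds.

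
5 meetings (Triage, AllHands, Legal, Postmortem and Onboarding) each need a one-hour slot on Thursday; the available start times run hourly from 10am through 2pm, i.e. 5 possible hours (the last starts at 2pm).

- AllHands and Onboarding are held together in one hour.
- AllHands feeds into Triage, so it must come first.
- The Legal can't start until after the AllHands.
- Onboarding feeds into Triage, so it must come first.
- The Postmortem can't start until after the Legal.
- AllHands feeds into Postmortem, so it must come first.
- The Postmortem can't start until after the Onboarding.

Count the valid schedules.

Splitting on Triage: it can be 11am (6), 12pm (9), 1pm (10), 2pm (10). Listing each branch's schedules as (AllHands, Legal, Postmortem, Onboarding):
Triage=11am: (10am,11am,12pm,10am) (10am,11am,1pm,10am) (10am,11am,2pm,10am) (10am,12pm,1pm,10am) (10am,12pm,2pm,10am) (10am,1pm,2pm,10am) — 6.
Triage=12pm: (10am,11am,12pm,10am) (10am,11am,1pm,10am) (10am,11am,2pm,10am) (10am,12pm,1pm,10am) (10am,12pm,2pm,10am) (10am,1pm,2pm,10am) (11am,12pm,1pm,11am) (11am,12pm,2pm,11am) (11am,1pm,2pm,11am) — 9.
Triage=1pm: (10am,11am,12pm,10am) (10am,11am,1pm,10am) (10am,11am,2pm,10am) (10am,12pm,1pm,10am) (10am,12pm,2pm,10am) (10am,1pm,2pm,10am) (11am,12pm,1pm,11am) (11am,12pm,2pm,11am) (11am,1pm,2pm,11am) (12pm,1pm,2pm,12pm) — 10.
Triage=2pm: (10am,11am,12pm,10am) (10am,11am,1pm,10am) (10am,11am,2pm,10am) (10am,12pm,1pm,10am) (10am,12pm,2pm,10am) (10am,1pm,2pm,10am) (11am,12pm,1pm,11am) (11am,12pm,2pm,11am) (11am,1pm,2pm,11am) (12pm,1pm,2pm,12pm) — 10.
Summing: 6 + 9 + 10 + 10 = 35.

35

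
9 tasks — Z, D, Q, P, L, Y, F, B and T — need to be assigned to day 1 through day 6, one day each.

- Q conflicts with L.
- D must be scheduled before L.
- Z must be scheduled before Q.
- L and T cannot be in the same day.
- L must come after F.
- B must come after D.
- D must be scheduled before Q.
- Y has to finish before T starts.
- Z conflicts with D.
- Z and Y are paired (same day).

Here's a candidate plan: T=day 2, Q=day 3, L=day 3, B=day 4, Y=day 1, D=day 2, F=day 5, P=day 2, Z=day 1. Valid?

L and T cannot be in the same day — holds.
Q conflicts with L — violated.
D must be scheduled before L — holds.
Y has to finish before T starts — holds.
Z conflicts with D — holds.
L must come after F — violated.
Z and Y are paired (same day) — holds.
B must come after D — holds.
D must be scheduled before Q — holds.
Z must be scheduled before Q — holds.

No. L must come after F is not satisfied.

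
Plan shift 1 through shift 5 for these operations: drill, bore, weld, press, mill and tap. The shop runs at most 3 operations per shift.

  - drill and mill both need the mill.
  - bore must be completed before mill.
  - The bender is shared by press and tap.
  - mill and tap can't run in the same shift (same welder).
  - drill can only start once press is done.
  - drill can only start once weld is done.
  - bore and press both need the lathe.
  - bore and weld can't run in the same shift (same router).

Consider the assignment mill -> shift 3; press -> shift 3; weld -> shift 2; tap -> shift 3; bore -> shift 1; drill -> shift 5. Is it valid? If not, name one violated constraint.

Invalid. The bender is shared by press and tap.

drill can only start once weld is done — holds.
bore and press both need the lathe — holds.
drill can only start once press is done — holds.
The bender is shared by press and tap — violated.
mill and tap can't run in the same shift (same welder) — violated.
bore must be completed before mill — holds.
bore and weld can't run in the same shift (same router) — holds.
The shop runs at most 3 operations per shift — holds.
drill and mill both need the mill — holds.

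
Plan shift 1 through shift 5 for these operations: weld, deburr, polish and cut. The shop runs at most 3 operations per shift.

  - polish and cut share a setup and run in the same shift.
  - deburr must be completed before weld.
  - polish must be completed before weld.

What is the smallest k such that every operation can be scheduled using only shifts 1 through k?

2 shifts

The precedence chain requires at least 2 distinct shifts.
With at most 3 per shift and 4 operations, at least 2 shifts are needed.
2 works (last occupied shift: shift 2): for example polish -> shift 1, weld -> shift 2, cut -> shift 1, deburr -> shift 1.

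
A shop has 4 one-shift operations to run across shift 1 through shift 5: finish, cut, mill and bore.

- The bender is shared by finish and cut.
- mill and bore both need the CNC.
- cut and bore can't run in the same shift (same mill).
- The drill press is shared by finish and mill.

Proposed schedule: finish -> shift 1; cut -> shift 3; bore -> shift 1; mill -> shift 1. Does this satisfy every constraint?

No. The drill press is shared by finish and mill is not satisfied.

cut and bore can't run in the same shift (same mill) — holds.
The bender is shared by finish and cut — holds.
The drill press is shared by finish and mill — violated.
mill and bore both need the CNC — violated.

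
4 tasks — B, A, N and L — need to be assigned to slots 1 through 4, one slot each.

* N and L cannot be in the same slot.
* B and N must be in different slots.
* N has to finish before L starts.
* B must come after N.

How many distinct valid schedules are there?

Splitting on B: it can be 2 (12), 3 (20), 4 (24). Listing each branch's schedules as (A, N, L):
B=2: (1,1,2) (1,1,3) (1,1,4) (2,1,2) (2,1,3) (2,1,4) (3,1,2) (3,1,3) (3,1,4) (4,1,2) (4,1,3) (4,1,4) — 12.
B=3: (1,1,2) (1,1,3) (1,1,4) (1,2,3) (1,2,4) (2,1,2) (2,1,3) (2,1,4) (2,2,3) (2,2,4) (3,1,2) (3,1,3) (3,1,4) (3,2,3) (3,2,4) (4,1,2) (4,1,3) (4,1,4) (4,2,3) (4,2,4) — 20.
B=4: (1,1,2) (1,1,3) (1,1,4) (1,2,3) (1,2,4) (1,3,4) (2,1,2) (2,1,3) (2,1,4) (2,2,3) (2,2,4) (2,3,4) (3,1,2) (3,1,3) (3,1,4) (3,2,3) (3,2,4) (3,3,4) (4,1,2) (4,1,3) (4,1,4) (4,2,3) (4,2,4) (4,3,4) — 24.
Summing: 12 + 20 + 24 = 56.

56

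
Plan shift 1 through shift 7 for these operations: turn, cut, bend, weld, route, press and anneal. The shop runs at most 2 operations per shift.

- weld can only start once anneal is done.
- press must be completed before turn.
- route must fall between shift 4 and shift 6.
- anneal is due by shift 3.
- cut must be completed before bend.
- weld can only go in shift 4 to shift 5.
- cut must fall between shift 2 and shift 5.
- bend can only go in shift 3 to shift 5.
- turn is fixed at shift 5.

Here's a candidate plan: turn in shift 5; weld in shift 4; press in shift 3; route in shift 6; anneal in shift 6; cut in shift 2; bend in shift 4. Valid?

No. anneal is due by shift 3 is not satisfied.

turn is fixed at shift 5 — holds.
press must be completed before turn — holds.
cut must be completed before bend — holds.
cut must fall between shift 2 and shift 5 — holds.
route must fall between shift 4 and shift 6 — holds.
weld can only go in shift 4 to shift 5 — holds.
The shop runs at most 2 operations per shift — holds.
bend can only go in shift 3 to shift 5 — holds.
weld can only start once anneal is done — violated.
anneal is due by shift 3 — violated.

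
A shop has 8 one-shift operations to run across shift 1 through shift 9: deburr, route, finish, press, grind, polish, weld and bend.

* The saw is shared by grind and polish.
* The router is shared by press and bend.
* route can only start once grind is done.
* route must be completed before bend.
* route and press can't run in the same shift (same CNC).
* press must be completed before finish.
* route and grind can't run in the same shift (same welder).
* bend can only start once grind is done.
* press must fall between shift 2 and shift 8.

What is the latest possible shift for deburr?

deburr at shift 9 is achievable: press=shift 2; bend=shift 4; weld=shift 1; route=shift 3; polish=shift 2; deburr=shift 9; grind=shift 1; finish=shift 3.

shift 9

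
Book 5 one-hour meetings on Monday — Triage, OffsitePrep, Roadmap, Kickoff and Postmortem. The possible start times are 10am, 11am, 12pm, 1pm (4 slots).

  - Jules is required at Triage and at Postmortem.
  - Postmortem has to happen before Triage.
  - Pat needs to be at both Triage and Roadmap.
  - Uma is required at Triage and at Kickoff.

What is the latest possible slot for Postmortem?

Downstream work caps Postmortem at 12pm.
Postmortem at 12pm is achievable: OffsitePrep=10am; Triage=1pm; Kickoff=10am; Roadmap=10am; Postmortem=12pm.

12pm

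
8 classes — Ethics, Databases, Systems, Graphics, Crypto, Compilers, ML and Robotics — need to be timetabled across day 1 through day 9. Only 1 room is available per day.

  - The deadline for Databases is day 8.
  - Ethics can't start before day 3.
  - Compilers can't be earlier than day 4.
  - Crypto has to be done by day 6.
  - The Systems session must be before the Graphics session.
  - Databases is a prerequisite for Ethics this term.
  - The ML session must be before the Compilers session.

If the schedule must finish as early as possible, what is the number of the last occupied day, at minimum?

day 8

The precedence chain requires at least 2 distinct days.
With at most 1 per day and 8 classes, at least 8 days are needed.
Compilers can't be placed before day 4, so the schedule must run through at least day 4.
8 works (last occupied day: day 8): for example ML in day 2; Graphics in day 7; Compilers in day 4; Robotics in day 8; Systems in day 6; Databases in day 1; Ethics in day 3; Crypto in day 5.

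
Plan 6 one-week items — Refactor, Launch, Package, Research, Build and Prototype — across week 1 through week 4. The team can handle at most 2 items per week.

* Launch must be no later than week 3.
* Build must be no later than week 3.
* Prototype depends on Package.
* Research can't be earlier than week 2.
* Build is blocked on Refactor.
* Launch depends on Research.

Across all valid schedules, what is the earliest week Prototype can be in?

Precedence pushes Prototype to at least week 2.
Prototype at week 2 is achievable: Research=week 2; Package=week 1; Prototype=week 2; Build=week 3; Refactor=week 1; Launch=week 3.

week 2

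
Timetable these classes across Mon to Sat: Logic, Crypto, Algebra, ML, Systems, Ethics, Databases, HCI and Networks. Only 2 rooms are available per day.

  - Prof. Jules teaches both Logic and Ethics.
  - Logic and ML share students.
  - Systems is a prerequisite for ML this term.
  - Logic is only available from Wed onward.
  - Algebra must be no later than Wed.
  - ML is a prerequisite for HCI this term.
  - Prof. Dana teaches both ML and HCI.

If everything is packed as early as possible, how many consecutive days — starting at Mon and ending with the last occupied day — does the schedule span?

5

The precedence chain requires at least 3 distinct days.
With at most 2 per day and 9 classes, at least 5 days are needed.
5 works (last occupied day: Fri): for example Ethics -> Thu, Systems -> Mon, Databases -> Thu, Algebra -> Mon, Logic -> Wed, Crypto -> Tue, ML -> Tue, Networks -> Fri, HCI -> Wed.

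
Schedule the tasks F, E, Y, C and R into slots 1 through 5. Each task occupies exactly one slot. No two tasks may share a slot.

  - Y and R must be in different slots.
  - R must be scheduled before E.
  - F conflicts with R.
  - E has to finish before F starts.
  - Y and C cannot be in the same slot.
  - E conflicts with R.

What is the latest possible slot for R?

3

Downstream work caps R at 3.
R at 3 is achievable: C=2; F=5; E=4; Y=1; R=3.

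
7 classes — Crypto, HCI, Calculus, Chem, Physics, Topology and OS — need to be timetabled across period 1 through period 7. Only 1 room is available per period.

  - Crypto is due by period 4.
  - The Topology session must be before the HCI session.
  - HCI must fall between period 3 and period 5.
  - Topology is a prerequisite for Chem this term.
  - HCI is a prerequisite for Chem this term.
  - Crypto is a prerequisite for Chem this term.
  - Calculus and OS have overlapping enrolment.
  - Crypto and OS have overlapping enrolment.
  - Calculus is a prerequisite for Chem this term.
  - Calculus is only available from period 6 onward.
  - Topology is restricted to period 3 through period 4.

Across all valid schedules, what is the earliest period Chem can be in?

period 7

Precedence pushes Chem to at least period 7.
Chem at period 7 is achievable: Physics=period 2, Topology=period 3, Chem=period 7, Crypto=period 1, HCI=period 4, OS=period 5, Calculus=period 6.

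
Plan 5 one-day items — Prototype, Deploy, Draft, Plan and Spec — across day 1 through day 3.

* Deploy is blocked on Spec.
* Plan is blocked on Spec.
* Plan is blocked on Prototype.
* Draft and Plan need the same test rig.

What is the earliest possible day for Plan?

day 2

Precedence pushes Plan to at least day 2.
Plan at day 2 is achievable: Plan in day 2; Prototype in day 1; Spec in day 1; Deploy in day 2; Draft in day 1.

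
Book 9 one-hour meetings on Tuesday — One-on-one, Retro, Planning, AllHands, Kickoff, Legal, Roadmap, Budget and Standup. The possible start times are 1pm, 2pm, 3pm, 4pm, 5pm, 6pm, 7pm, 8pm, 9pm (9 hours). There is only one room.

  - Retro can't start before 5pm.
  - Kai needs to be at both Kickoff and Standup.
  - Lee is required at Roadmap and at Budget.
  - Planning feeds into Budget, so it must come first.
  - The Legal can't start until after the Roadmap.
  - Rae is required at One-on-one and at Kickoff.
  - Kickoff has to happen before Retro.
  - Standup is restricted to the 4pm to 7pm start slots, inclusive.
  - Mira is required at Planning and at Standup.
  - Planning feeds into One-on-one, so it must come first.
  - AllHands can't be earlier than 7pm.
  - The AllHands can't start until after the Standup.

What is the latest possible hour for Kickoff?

8pm

Downstream work caps Kickoff at 8pm.
Kickoff at 8pm is achievable: Kickoff=8pm, Roadmap=3pm, Planning=1pm, Budget=6pm, Standup=4pm, Legal=5pm, AllHands=7pm, One-on-one=2pm, Retro=9pm.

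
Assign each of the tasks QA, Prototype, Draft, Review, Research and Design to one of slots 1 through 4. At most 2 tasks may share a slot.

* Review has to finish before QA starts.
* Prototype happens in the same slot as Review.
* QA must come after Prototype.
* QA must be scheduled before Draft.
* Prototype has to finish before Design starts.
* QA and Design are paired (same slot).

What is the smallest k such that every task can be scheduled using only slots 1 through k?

The precedence chain requires at least 3 distinct slots.
With at most 2 per slot and 6 tasks, at least 3 slots are needed.
3 works (last occupied slot: 3): for example Research -> 3; QA -> 2; Prototype -> 1; Review -> 1; Draft -> 3; Design -> 2.

3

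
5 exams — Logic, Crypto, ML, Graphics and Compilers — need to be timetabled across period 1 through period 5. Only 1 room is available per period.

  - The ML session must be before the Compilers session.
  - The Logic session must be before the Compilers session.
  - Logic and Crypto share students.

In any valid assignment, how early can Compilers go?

period 3

Precedence pushes Compilers to at least period 2.
Compilers at period 3 is achievable: Crypto=period 4; Compilers=period 3; ML=period 2; Graphics=period 5; Logic=period 1.
Nothing earlier works — the conflict and capacity constraints rule out every period before period 3.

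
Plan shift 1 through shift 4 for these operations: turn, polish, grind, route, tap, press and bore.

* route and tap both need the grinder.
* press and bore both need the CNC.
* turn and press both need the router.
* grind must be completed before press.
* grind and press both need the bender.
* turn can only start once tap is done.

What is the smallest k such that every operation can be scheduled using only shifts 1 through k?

3

The precedence chain requires at least 2 distinct shifts.
Could 2 shifts be enough, i.e. nothing placed later than shift 2? No: turn must come after tap (at shift 1 or later) → {shift 2}; press must come after grind (at shift 1 or later) → {shift 2}; press can't share with turn (shift 2) → nothing is left.
So 2 shifts is not enough.
3 works (last occupied shift: shift 3): for example tap -> shift 1; bore -> shift 1; polish -> shift 1; grind -> shift 1; route -> shift 2; press -> shift 3; turn -> shift 2.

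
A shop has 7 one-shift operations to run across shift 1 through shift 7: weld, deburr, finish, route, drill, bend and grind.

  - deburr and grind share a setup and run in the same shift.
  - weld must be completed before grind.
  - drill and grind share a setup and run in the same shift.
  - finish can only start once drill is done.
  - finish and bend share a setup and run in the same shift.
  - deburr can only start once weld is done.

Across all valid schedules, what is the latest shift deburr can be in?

shift 6

Precedence pushes deburr to at least shift 2; deburr must be in the same shift as drill, which can't be after shift 6, so deburr is at most shift 6.
deburr at shift 6 is achievable: route=shift 1; drill=shift 6; bend=shift 7; deburr=shift 6; finish=shift 7; weld=shift 1; grind=shift 6.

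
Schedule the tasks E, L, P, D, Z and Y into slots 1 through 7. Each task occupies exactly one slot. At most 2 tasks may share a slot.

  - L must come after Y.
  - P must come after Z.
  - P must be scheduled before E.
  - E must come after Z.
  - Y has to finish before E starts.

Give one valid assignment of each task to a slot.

E -> 3, D -> 3, L -> 2, Y -> 1, P -> 2, Z -> 1

Checking: Y(1) before E(3); P(2) before E(3); Z(1) before P(2); Z(1) before E(3); Y(1) before L(2); max 2 per slot (cap 2).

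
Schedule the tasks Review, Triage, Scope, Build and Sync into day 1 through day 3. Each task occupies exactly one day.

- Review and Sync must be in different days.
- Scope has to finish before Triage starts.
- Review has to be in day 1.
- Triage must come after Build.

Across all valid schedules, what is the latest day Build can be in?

day 2

Downstream work caps Build at day 2.
Build at day 2 is achievable: Triage=day 3, Build=day 2, Sync=day 2, Scope=day 1, Review=day 1.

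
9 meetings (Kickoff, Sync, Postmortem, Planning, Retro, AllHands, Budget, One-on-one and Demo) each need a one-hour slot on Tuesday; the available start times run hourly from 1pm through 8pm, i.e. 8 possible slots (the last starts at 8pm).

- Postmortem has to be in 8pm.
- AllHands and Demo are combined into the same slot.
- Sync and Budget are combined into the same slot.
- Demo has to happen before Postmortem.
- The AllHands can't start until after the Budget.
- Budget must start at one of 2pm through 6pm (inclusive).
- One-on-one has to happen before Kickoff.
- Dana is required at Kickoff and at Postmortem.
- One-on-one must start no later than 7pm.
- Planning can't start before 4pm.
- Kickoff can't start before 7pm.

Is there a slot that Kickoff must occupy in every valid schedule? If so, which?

7pm

Kickoff's window is 7pm–8pm.
Postmortem is fixed at 8pm, and Kickoff can't share a slot with Postmortem.
So Kickoff must be 7pm.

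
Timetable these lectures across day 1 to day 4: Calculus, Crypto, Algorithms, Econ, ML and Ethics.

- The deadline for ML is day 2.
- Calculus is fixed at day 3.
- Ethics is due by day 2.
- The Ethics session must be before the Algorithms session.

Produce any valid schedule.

Econ -> day 1; Algorithms -> day 2; ML -> day 1; Crypto -> day 1; Ethics -> day 1; Calculus -> day 3

Checking: Ethics(day 1) before Algorithms(day 2); ML=day 1 in [day 1,day 2]; Ethics=day 1 in [day 1,day 2]; Calculus=day 3 in [day 3,day 3].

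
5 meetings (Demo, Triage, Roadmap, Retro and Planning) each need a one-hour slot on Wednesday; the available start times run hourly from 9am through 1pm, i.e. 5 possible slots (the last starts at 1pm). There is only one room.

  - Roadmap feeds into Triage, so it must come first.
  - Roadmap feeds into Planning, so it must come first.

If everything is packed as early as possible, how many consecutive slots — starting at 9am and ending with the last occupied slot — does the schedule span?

The precedence chain requires at least 2 distinct slots.
With at most 1 per slot and 5 meetings, at least 5 slots are needed.
5 works (last occupied slot: 1pm): for example Retro in 1pm, Triage in 10am, Roadmap in 9am, Demo in 12pm, Planning in 11am.

5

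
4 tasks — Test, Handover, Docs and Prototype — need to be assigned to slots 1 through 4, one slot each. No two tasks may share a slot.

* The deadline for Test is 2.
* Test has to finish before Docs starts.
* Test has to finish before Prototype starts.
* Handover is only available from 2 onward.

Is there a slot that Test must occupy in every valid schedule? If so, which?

Test's own window allows nothing later than 2.
So Test is pinned to 1.

1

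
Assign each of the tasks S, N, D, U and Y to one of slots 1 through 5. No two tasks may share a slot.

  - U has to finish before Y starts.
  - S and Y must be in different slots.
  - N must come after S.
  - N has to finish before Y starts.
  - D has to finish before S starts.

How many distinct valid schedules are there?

4

Enumerating: U in 4, S in 2, Y in 5, D in 1, N in 3 | D -> 1, U -> 3, S -> 2, N -> 4, Y -> 5 | S=3, N=4, D=1, U=2, Y=5 | D in 2, U in 1, S in 3, Y in 5, N in 4.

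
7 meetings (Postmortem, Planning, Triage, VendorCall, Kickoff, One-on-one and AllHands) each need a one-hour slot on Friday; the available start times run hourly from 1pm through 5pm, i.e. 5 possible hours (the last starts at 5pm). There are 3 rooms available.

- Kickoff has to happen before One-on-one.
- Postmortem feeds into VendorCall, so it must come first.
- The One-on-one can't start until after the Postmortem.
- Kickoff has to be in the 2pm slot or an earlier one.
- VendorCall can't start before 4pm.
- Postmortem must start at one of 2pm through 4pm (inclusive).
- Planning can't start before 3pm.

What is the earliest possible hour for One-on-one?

Precedence pushes One-on-one to at least 3pm.
One-on-one at 3pm is achievable: Planning -> 3pm, One-on-one -> 3pm, Kickoff -> 1pm, Postmortem -> 2pm, VendorCall -> 4pm, Triage -> 1pm, AllHands -> 1pm.

3pm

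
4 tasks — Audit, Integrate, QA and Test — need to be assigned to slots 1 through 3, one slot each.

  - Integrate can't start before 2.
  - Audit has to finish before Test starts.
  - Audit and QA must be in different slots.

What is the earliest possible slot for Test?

Precedence pushes Test to at least 2.
Test at 2 is achievable: Audit=1, QA=2, Integrate=2, Test=2.

2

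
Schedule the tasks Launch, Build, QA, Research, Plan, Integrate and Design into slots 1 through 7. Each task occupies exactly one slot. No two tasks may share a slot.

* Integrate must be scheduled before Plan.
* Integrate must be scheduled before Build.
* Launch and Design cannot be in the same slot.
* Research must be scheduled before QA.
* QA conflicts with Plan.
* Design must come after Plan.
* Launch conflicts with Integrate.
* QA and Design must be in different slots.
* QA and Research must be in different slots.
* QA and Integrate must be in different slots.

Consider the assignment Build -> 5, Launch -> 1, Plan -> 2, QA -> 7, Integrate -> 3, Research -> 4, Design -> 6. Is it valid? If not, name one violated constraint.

Integrate must be scheduled before Plan — violated.
Launch conflicts with Integrate — holds.
QA conflicts with Plan — holds.
No two tasks may share a slot — holds.
Launch and Design cannot be in the same slot — holds.
Integrate must be scheduled before Build — holds.
Design must come after Plan — holds.
QA and Design must be in different slots — holds.
QA and Integrate must be in different slots — holds.
QA and Research must be in different slots — holds.
Research must be scheduled before QA — holds.

Invalid. Integrate must be scheduled before Plan.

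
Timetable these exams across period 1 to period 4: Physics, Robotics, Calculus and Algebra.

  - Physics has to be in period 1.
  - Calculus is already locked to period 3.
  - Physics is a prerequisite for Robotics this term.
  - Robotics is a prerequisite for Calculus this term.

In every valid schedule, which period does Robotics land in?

period 2

Physics is fixed at period 1 and must come before Robotics, so Robotics is at least period 2.
Calculus is fixed at period 3 and must come after Robotics, so Robotics is at most period 2.
So Robotics must be period 2.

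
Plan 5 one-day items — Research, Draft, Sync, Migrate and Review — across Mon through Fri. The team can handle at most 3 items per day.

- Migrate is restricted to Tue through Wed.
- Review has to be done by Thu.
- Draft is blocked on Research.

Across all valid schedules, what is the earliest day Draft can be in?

Precedence pushes Draft to at least Tue.
Draft at Tue is achievable: Research=Mon, Migrate=Tue, Sync=Mon, Draft=Tue, Review=Mon.

Tue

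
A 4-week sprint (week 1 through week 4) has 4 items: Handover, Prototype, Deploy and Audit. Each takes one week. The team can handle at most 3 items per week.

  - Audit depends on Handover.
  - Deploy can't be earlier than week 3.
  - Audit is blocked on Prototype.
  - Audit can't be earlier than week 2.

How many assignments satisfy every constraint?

Splitting on Handover: it can be week 1 (12), week 2 (10), week 3 (6). Listing each branch's schedules as (Prototype, Deploy, Audit) by week number:
Handover=week 1: (1,3,2) (1,3,3) (1,3,4) (1,4,2) (1,4,3) (1,4,4) (2,3,3) (2,3,4) (2,4,3) (2,4,4) (3,3,4) (3,4,4) — 12.
Handover=week 2: (1,3,3) (1,3,4) (1,4,3) (1,4,4) (2,3,3) (2,3,4) (2,4,3) (2,4,4) (3,3,4) (3,4,4) — 10.
Handover=week 3: (1,3,4) (1,4,4) (2,3,4) (2,4,4) (3,3,4) (3,4,4) — 6.
Summing: 12 + 10 + 6 = 28.

28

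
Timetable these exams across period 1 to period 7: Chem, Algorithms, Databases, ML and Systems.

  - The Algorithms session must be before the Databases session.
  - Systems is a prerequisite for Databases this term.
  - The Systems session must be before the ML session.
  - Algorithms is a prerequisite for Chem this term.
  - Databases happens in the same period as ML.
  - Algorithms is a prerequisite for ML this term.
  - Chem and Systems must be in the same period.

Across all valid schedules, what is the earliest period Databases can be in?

period 3

Precedence pushes Databases to at least period 3.
Databases at period 3 is achievable: Algorithms in period 1, ML in period 3, Databases in period 3, Chem in period 2, Systems in period 2.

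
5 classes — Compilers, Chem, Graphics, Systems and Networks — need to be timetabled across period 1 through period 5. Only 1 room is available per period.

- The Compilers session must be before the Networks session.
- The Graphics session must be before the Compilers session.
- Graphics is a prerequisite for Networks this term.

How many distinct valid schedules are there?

20

Splitting on Compilers: it can be period 2 (6), period 3 (8), period 4 (6). Listing each branch's schedules as (Chem, Graphics, Systems, Networks) by period number:
Compilers=period 2: (3,1,4,5) (3,1,5,4) (4,1,3,5) (4,1,5,3) (5,1,3,4) (5,1,4,3) — 6.
Compilers=period 3: (1,2,4,5) (1,2,5,4) (2,1,4,5) (2,1,5,4) (4,1,2,5) (4,2,1,5) (5,1,2,4) (5,2,1,4) — 8.
Compilers=period 4: (1,2,3,5) (1,3,2,5) (2,1,3,5) (2,3,1,5) (3,1,2,5) (3,2,1,5) — 6.
Summing: 6 + 8 + 6 = 20.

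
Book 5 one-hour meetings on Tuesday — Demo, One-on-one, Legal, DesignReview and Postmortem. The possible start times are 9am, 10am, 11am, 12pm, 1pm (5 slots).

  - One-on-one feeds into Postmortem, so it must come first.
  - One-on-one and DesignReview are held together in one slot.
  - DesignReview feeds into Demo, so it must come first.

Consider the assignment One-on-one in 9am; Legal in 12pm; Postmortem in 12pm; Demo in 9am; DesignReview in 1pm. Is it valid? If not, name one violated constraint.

No — it violates: DesignReview feeds into Demo, so it must come first

DesignReview feeds into Demo, so it must come first — violated.
One-on-one feeds into Postmortem, so it must come first — holds.
One-on-one and DesignReview are held together in one slot — violated.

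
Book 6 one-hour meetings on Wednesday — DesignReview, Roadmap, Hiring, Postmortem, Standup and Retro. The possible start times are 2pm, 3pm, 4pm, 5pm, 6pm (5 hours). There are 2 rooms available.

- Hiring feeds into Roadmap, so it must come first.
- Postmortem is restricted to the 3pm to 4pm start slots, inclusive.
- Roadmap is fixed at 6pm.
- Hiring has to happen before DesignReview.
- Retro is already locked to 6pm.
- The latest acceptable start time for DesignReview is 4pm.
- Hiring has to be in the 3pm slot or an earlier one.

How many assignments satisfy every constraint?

20

Splitting on DesignReview: it can be 3pm (7), 4pm (13). Listing each branch's schedules as (Roadmap, Hiring, Postmortem, Standup, Retro):
DesignReview=3pm: (6pm,2pm,3pm,2pm,6pm) (6pm,2pm,3pm,4pm,6pm) (6pm,2pm,3pm,5pm,6pm) (6pm,2pm,4pm,2pm,6pm) (6pm,2pm,4pm,3pm,6pm) (6pm,2pm,4pm,4pm,6pm) (6pm,2pm,4pm,5pm,6pm) — 7.
DesignReview=4pm: (6pm,2pm,3pm,2pm,6pm) (6pm,2pm,3pm,3pm,6pm) (6pm,2pm,3pm,4pm,6pm) (6pm,2pm,3pm,5pm,6pm) (6pm,2pm,4pm,2pm,6pm) (6pm,2pm,4pm,3pm,6pm) (6pm,2pm,4pm,5pm,6pm) (6pm,3pm,3pm,2pm,6pm) (6pm,3pm,3pm,4pm,6pm) (6pm,3pm,3pm,5pm,6pm) (6pm,3pm,4pm,2pm,6pm) (6pm,3pm,4pm,3pm,6pm) (6pm,3pm,4pm,5pm,6pm) — 13.
Summing: 7 + 13 = 20.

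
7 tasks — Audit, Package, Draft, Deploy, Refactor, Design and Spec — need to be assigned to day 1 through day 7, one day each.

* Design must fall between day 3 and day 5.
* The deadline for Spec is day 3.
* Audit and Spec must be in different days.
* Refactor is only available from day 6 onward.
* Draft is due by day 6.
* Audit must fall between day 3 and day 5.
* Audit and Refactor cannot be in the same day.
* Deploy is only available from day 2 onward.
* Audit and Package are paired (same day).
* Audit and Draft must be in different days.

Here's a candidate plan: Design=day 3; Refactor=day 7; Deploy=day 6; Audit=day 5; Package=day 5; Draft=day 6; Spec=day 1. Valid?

Yes

Deploy is only available from day 2 onward — holds.
Audit and Refactor cannot be in the same day — holds.
Audit must fall between day 3 and day 5 — holds.
Draft is due by day 6 — holds.
Audit and Draft must be in different days — holds.
Design must fall between day 3 and day 5 — holds.
Refactor is only available from day 6 onward — holds.
Audit and Package are paired (same day) — holds.
The deadline for Spec is day 3 — holds.
Audit and Spec must be in different days — holds.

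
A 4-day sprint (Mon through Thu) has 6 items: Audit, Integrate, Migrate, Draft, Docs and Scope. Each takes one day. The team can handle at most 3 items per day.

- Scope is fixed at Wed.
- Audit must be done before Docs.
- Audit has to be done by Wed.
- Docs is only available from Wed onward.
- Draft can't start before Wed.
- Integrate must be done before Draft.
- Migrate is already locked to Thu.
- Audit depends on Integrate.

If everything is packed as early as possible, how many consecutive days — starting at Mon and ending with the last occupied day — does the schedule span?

The precedence chain requires at least 3 distinct days.
With at most 3 per day and 6 work items, at least 2 days are needed.
Migrate can't be placed before Thu — that is day 4 counting from Mon — so the schedule must run through at least 4 days.
4 works (last occupied day: Thu): for example Scope -> Wed; Draft -> Wed; Migrate -> Thu; Audit -> Tue; Docs -> Wed; Integrate -> Mon.

4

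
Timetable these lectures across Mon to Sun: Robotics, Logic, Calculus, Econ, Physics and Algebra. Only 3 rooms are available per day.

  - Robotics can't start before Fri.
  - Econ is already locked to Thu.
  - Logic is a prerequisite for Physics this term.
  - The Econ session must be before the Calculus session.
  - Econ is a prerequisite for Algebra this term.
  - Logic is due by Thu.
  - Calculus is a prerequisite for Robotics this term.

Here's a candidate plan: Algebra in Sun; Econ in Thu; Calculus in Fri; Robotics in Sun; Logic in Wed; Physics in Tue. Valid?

No. Logic is a prerequisite for Physics this term is not satisfied.

Logic is a prerequisite for Physics this term — violated.
Logic is due by Thu — holds.
Calculus is a prerequisite for Robotics this term — holds.
The Econ session must be before the Calculus session — holds.
Econ is a prerequisite for Algebra this term — holds.
Econ is already locked to Thu — holds.
Only 3 rooms are available per day — holds.
Robotics can't start before Fri — holds.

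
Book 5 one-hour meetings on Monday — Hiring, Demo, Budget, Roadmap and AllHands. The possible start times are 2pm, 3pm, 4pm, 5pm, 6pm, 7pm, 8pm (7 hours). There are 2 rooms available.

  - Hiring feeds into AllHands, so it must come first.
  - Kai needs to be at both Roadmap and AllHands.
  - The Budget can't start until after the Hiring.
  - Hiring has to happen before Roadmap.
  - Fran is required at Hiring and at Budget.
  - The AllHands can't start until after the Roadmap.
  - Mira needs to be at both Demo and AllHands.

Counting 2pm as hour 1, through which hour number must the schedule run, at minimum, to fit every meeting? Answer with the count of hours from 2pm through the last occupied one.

3 hours

The precedence chain requires at least 3 distinct hours.
With at most 2 per hour and 5 meetings, at least 3 hours are needed.
3 works (last occupied hour: 4pm): for example AllHands in 4pm; Hiring in 2pm; Budget in 3pm; Roadmap in 3pm; Demo in 2pm.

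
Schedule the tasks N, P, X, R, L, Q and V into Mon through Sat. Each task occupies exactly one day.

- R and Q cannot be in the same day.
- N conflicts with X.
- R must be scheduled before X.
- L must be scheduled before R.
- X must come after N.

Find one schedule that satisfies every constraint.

N in Mon; X in Wed; Q in Mon; L in Mon; R in Tue; P in Mon; V in Mon

Checking: L(Mon) before R(Tue); R(Tue) before X(Wed); N(Mon) before X(Wed); N(Mon) != X(Wed); R(Tue) != Q(Mon).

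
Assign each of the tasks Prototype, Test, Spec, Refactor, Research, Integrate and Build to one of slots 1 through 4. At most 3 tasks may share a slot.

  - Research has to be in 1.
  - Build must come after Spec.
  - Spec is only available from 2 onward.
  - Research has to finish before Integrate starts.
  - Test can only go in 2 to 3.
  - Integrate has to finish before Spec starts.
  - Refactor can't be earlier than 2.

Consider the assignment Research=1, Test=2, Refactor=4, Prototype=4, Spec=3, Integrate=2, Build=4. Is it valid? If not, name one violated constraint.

Yes

Research has to be in 1 — holds.
Test can only go in 2 to 3 — holds.
Spec is only available from 2 onward — holds.
Build must come after Spec — holds.
Research has to finish before Integrate starts — holds.
At most 3 tasks may share a slot — holds.
Integrate has to finish before Spec starts — holds.
Refactor can't be earlier than 2 — holds.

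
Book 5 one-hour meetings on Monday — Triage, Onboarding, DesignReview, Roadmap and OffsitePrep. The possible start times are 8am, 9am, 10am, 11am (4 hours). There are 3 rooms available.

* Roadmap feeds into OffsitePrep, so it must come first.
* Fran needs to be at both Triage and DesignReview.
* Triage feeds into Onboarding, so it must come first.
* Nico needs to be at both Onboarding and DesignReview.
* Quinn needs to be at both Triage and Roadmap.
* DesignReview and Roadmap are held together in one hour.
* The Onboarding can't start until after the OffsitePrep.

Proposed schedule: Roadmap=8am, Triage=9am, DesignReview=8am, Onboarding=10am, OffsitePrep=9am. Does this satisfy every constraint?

Nico needs to be at both Onboarding and DesignReview — holds.
Quinn needs to be at both Triage and Roadmap — holds.
DesignReview and Roadmap are held together in one hour — holds.
There are 3 rooms available — holds.
The Onboarding can't start until after the OffsitePrep — holds.
Triage feeds into Onboarding, so it must come first — holds.
Fran needs to be at both Triage and DesignReview — holds.
Roadmap feeds into OffsitePrep, so it must come first — holds.

Valid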